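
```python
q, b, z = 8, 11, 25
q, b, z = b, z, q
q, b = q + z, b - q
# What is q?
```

Answer: 19

Derivation:
Trace (tracking q):
q, b, z = (8, 11, 25)  # -> q = 8, b = 11, z = 25
q, b, z = (b, z, q)  # -> q = 11, b = 25, z = 8
q, b = (q + z, b - q)  # -> q = 19, b = 14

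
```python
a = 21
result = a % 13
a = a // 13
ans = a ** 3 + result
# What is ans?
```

Answer: 9

Derivation:
Trace (tracking ans):
a = 21  # -> a = 21
result = a % 13  # -> result = 8
a = a // 13  # -> a = 1
ans = a ** 3 + result  # -> ans = 9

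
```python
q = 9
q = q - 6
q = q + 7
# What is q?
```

Answer: 10

Derivation:
Trace (tracking q):
q = 9  # -> q = 9
q = q - 6  # -> q = 3
q = q + 7  # -> q = 10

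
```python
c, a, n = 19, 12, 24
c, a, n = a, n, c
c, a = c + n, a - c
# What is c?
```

Trace (tracking c):
c, a, n = (19, 12, 24)  # -> c = 19, a = 12, n = 24
c, a, n = (a, n, c)  # -> c = 12, a = 24, n = 19
c, a = (c + n, a - c)  # -> c = 31, a = 12

Answer: 31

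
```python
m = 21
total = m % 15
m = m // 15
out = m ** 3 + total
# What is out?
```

Trace (tracking out):
m = 21  # -> m = 21
total = m % 15  # -> total = 6
m = m // 15  # -> m = 1
out = m ** 3 + total  # -> out = 7

Answer: 7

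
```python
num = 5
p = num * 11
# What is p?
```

Trace (tracking p):
num = 5  # -> num = 5
p = num * 11  # -> p = 55

Answer: 55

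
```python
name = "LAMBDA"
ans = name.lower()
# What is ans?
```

Trace (tracking ans):
name = 'LAMBDA'  # -> name = 'LAMBDA'
ans = name.lower()  # -> ans = 'lambda'

Answer: 'lambda'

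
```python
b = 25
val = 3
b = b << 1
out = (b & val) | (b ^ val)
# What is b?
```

Answer: 50

Derivation:
Trace (tracking b):
b = 25  # -> b = 25
val = 3  # -> val = 3
b = b << 1  # -> b = 50
out = b & val | b ^ val  # -> out = 51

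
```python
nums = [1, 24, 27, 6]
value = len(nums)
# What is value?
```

Trace (tracking value):
nums = [1, 24, 27, 6]  # -> nums = [1, 24, 27, 6]
value = len(nums)  # -> value = 4

Answer: 4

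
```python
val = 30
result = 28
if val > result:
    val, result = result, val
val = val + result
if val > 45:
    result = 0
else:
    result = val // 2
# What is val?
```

Trace (tracking val):
val = 30  # -> val = 30
result = 28  # -> result = 28
if val > result:  # condition is True
    val, result = (result, val)  # -> val = 28, result = 30
val = val + result  # -> val = 58
if val > 45:  # condition is True
    result = 0  # -> result = 0

Answer: 58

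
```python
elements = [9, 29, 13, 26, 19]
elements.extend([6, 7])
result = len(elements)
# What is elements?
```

Trace (tracking elements):
elements = [9, 29, 13, 26, 19]  # -> elements = [9, 29, 13, 26, 19]
elements.extend([6, 7])  # -> elements = [9, 29, 13, 26, 19, 6, 7]
result = len(elements)  # -> result = 7

Answer: [9, 29, 13, 26, 19, 6, 7]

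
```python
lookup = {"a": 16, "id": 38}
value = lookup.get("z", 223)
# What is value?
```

Trace (tracking value):
lookup = {'a': 16, 'id': 38}  # -> lookup = {'a': 16, 'id': 38}
value = lookup.get('z', 223)  # -> value = 223

Answer: 223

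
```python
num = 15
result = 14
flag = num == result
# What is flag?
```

Answer: False

Derivation:
Trace (tracking flag):
num = 15  # -> num = 15
result = 14  # -> result = 14
flag = num == result  # -> flag = False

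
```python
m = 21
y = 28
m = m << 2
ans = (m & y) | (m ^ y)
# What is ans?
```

Answer: 92

Derivation:
Trace (tracking ans):
m = 21  # -> m = 21
y = 28  # -> y = 28
m = m << 2  # -> m = 84
ans = m & y | m ^ y  # -> ans = 92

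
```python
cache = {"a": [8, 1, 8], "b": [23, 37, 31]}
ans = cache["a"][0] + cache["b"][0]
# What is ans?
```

Answer: 31

Derivation:
Trace (tracking ans):
cache = {'a': [8, 1, 8], 'b': [23, 37, 31]}  # -> cache = {'a': [8, 1, 8], 'b': [23, 37, 31]}
ans = cache['a'][0] + cache['b'][0]  # -> ans = 31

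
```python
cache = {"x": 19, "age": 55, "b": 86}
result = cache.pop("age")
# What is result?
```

Trace (tracking result):
cache = {'x': 19, 'age': 55, 'b': 86}  # -> cache = {'x': 19, 'age': 55, 'b': 86}
result = cache.pop('age')  # -> result = 55

Answer: 55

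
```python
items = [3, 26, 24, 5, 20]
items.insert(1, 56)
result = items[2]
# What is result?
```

Answer: 26

Derivation:
Trace (tracking result):
items = [3, 26, 24, 5, 20]  # -> items = [3, 26, 24, 5, 20]
items.insert(1, 56)  # -> items = [3, 56, 26, 24, 5, 20]
result = items[2]  # -> result = 26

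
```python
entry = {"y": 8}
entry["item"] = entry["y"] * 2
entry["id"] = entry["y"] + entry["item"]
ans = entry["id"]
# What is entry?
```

Trace (tracking entry):
entry = {'y': 8}  # -> entry = {'y': 8}
entry['item'] = entry['y'] * 2  # -> entry = {'y': 8, 'item': 16}
entry['id'] = entry['y'] + entry['item']  # -> entry = {'y': 8, 'item': 16, 'id': 24}
ans = entry['id']  # -> ans = 24

Answer: {'y': 8, 'item': 16, 'id': 24}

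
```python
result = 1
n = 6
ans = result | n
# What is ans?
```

Trace (tracking ans):
result = 1  # -> result = 1
n = 6  # -> n = 6
ans = result | n  # -> ans = 7

Answer: 7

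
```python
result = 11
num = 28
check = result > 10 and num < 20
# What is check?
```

Trace (tracking check):
result = 11  # -> result = 11
num = 28  # -> num = 28
check = result > 10 and num < 20  # -> check = False

Answer: False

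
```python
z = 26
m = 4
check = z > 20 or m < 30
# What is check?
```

Trace (tracking check):
z = 26  # -> z = 26
m = 4  # -> m = 4
check = z > 20 or m < 30  # -> check = True

Answer: True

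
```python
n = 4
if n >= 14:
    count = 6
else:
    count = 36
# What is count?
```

Answer: 36

Derivation:
Trace (tracking count):
n = 4  # -> n = 4
if n >= 14:  # condition is False
else:
    count = 36  # -> count = 36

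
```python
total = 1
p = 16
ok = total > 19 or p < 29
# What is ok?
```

Answer: True

Derivation:
Trace (tracking ok):
total = 1  # -> total = 1
p = 16  # -> p = 16
ok = total > 19 or p < 29  # -> ok = True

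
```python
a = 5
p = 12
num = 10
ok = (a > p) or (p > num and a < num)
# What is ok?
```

Answer: True

Derivation:
Trace (tracking ok):
a = 5  # -> a = 5
p = 12  # -> p = 12
num = 10  # -> num = 10
ok = a > p or (p > num and a < num)  # -> ok = True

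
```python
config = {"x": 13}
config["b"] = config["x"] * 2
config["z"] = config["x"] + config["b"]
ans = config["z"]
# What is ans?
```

Trace (tracking ans):
config = {'x': 13}  # -> config = {'x': 13}
config['b'] = config['x'] * 2  # -> config = {'x': 13, 'b': 26}
config['z'] = config['x'] + config['b']  # -> config = {'x': 13, 'b': 26, 'z': 39}
ans = config['z']  # -> ans = 39

Answer: 39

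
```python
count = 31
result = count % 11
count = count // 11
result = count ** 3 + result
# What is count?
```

Trace (tracking count):
count = 31  # -> count = 31
result = count % 11  # -> result = 9
count = count // 11  # -> count = 2
result = count ** 3 + result  # -> result = 17

Answer: 2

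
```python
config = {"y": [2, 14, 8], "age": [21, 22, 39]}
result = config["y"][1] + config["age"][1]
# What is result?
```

Trace (tracking result):
config = {'y': [2, 14, 8], 'age': [21, 22, 39]}  # -> config = {'y': [2, 14, 8], 'age': [21, 22, 39]}
result = config['y'][1] + config['age'][1]  # -> result = 36

Answer: 36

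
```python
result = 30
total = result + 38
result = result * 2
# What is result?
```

Trace (tracking result):
result = 30  # -> result = 30
total = result + 38  # -> total = 68
result = result * 2  # -> result = 60

Answer: 60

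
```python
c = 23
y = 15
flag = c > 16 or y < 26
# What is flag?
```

Trace (tracking flag):
c = 23  # -> c = 23
y = 15  # -> y = 15
flag = c > 16 or y < 26  # -> flag = True

Answer: True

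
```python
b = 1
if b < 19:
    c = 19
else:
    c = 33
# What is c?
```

Trace (tracking c):
b = 1  # -> b = 1
if b < 19:  # condition is True
    c = 19  # -> c = 19

Answer: 19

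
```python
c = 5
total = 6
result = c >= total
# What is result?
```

Trace (tracking result):
c = 5  # -> c = 5
total = 6  # -> total = 6
result = c >= total  # -> result = False

Answer: False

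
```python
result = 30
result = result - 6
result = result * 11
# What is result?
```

Answer: 264

Derivation:
Trace (tracking result):
result = 30  # -> result = 30
result = result - 6  # -> result = 24
result = result * 11  # -> result = 264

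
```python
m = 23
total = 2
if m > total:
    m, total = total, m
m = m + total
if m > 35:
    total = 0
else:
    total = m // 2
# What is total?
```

Trace (tracking total):
m = 23  # -> m = 23
total = 2  # -> total = 2
if m > total:  # condition is True
    m, total = (total, m)  # -> m = 2, total = 23
m = m + total  # -> m = 25
if m > 35:  # condition is False
else:
    total = m // 2  # -> total = 12

Answer: 12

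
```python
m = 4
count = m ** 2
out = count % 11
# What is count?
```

Answer: 16

Derivation:
Trace (tracking count):
m = 4  # -> m = 4
count = m ** 2  # -> count = 16
out = count % 11  # -> out = 5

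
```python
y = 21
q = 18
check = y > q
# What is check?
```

Answer: True

Derivation:
Trace (tracking check):
y = 21  # -> y = 21
q = 18  # -> q = 18
check = y > q  # -> check = True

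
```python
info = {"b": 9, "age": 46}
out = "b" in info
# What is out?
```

Answer: True

Derivation:
Trace (tracking out):
info = {'b': 9, 'age': 46}  # -> info = {'b': 9, 'age': 46}
out = 'b' in info  # -> out = True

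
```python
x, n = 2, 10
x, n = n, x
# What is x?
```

Trace (tracking x):
x, n = (2, 10)  # -> x = 2, n = 10
x, n = (n, x)  # -> x = 10, n = 2

Answer: 10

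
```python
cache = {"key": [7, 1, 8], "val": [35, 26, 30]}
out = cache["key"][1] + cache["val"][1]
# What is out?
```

Trace (tracking out):
cache = {'key': [7, 1, 8], 'val': [35, 26, 30]}  # -> cache = {'key': [7, 1, 8], 'val': [35, 26, 30]}
out = cache['key'][1] + cache['val'][1]  # -> out = 27

Answer: 27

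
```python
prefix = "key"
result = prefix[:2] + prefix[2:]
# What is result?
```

Answer: 'key'

Derivation:
Trace (tracking result):
prefix = 'key'  # -> prefix = 'key'
result = prefix[:2] + prefix[2:]  # -> result = 'key'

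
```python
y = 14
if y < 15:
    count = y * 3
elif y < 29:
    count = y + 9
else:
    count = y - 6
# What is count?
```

Trace (tracking count):
y = 14  # -> y = 14
if y < 15:  # condition is True
    count = y * 3  # -> count = 42

Answer: 42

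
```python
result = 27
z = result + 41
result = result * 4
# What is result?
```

Answer: 108

Derivation:
Trace (tracking result):
result = 27  # -> result = 27
z = result + 41  # -> z = 68
result = result * 4  # -> result = 108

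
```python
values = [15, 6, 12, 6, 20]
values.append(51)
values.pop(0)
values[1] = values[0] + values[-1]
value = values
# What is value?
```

Answer: [6, 57, 6, 20, 51]

Derivation:
Trace (tracking value):
values = [15, 6, 12, 6, 20]  # -> values = [15, 6, 12, 6, 20]
values.append(51)  # -> values = [15, 6, 12, 6, 20, 51]
values.pop(0)  # -> values = [6, 12, 6, 20, 51]
values[1] = values[0] + values[-1]  # -> values = [6, 57, 6, 20, 51]
value = values  # -> value = [6, 57, 6, 20, 51]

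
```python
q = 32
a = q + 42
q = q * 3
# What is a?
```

Answer: 74

Derivation:
Trace (tracking a):
q = 32  # -> q = 32
a = q + 42  # -> a = 74
q = q * 3  # -> q = 96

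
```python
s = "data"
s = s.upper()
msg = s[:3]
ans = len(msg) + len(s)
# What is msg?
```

Trace (tracking msg):
s = 'data'  # -> s = 'data'
s = s.upper()  # -> s = 'DATA'
msg = s[:3]  # -> msg = 'DAT'
ans = len(msg) + len(s)  # -> ans = 7

Answer: 'DAT'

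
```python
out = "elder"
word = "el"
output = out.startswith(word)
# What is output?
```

Trace (tracking output):
out = 'elder'  # -> out = 'elder'
word = 'el'  # -> word = 'el'
output = out.startswith(word)  # -> output = True

Answer: True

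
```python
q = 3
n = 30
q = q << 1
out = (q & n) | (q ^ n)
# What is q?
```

Trace (tracking q):
q = 3  # -> q = 3
n = 30  # -> n = 30
q = q << 1  # -> q = 6
out = q & n | q ^ n  # -> out = 30

Answer: 6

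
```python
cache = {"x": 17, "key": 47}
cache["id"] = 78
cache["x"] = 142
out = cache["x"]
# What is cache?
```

Answer: {'x': 142, 'key': 47, 'id': 78}

Derivation:
Trace (tracking cache):
cache = {'x': 17, 'key': 47}  # -> cache = {'x': 17, 'key': 47}
cache['id'] = 78  # -> cache = {'x': 17, 'key': 47, 'id': 78}
cache['x'] = 142  # -> cache = {'x': 142, 'key': 47, 'id': 78}
out = cache['x']  # -> out = 142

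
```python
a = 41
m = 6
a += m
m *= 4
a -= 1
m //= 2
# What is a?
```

Answer: 46

Derivation:
Trace (tracking a):
a = 41  # -> a = 41
m = 6  # -> m = 6
a += m  # -> a = 47
m *= 4  # -> m = 24
a -= 1  # -> a = 46
m //= 2  # -> m = 12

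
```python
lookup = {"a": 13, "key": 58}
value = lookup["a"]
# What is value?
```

Answer: 13

Derivation:
Trace (tracking value):
lookup = {'a': 13, 'key': 58}  # -> lookup = {'a': 13, 'key': 58}
value = lookup['a']  # -> value = 13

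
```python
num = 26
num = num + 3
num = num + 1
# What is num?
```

Answer: 30

Derivation:
Trace (tracking num):
num = 26  # -> num = 26
num = num + 3  # -> num = 29
num = num + 1  # -> num = 30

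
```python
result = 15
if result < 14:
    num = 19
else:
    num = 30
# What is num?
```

Trace (tracking num):
result = 15  # -> result = 15
if result < 14:  # condition is False
else:
    num = 30  # -> num = 30

Answer: 30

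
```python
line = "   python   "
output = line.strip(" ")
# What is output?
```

Answer: 'python'

Derivation:
Trace (tracking output):
line = '   python   '  # -> line = '   python   '
output = line.strip(' ')  # -> output = 'python'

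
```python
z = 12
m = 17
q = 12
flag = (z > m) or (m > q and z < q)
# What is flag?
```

Answer: False

Derivation:
Trace (tracking flag):
z = 12  # -> z = 12
m = 17  # -> m = 17
q = 12  # -> q = 12
flag = z > m or (m > q and z < q)  # -> flag = False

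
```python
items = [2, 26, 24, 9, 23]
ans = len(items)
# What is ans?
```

Trace (tracking ans):
items = [2, 26, 24, 9, 23]  # -> items = [2, 26, 24, 9, 23]
ans = len(items)  # -> ans = 5

Answer: 5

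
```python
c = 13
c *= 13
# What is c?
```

Trace (tracking c):
c = 13  # -> c = 13
c *= 13  # -> c = 169

Answer: 169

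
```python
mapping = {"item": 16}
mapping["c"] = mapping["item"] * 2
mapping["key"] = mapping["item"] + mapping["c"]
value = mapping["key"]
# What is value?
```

Trace (tracking value):
mapping = {'item': 16}  # -> mapping = {'item': 16}
mapping['c'] = mapping['item'] * 2  # -> mapping = {'item': 16, 'c': 32}
mapping['key'] = mapping['item'] + mapping['c']  # -> mapping = {'item': 16, 'c': 32, 'key': 48}
value = mapping['key']  # -> value = 48

Answer: 48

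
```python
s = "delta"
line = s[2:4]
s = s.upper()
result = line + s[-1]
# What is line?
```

Trace (tracking line):
s = 'delta'  # -> s = 'delta'
line = s[2:4]  # -> line = 'lt'
s = s.upper()  # -> s = 'DELTA'
result = line + s[-1]  # -> result = 'ltA'

Answer: 'lt'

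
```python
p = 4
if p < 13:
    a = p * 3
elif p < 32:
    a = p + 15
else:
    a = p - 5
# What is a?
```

Answer: 12

Derivation:
Trace (tracking a):
p = 4  # -> p = 4
if p < 13:  # condition is True
    a = p * 3  # -> a = 12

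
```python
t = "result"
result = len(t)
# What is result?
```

Answer: 6

Derivation:
Trace (tracking result):
t = 'result'  # -> t = 'result'
result = len(t)  # -> result = 6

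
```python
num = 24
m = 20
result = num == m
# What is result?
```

Trace (tracking result):
num = 24  # -> num = 24
m = 20  # -> m = 20
result = num == m  # -> result = False

Answer: False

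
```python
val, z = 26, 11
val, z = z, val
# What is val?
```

Trace (tracking val):
val, z = (26, 11)  # -> val = 26, z = 11
val, z = (z, val)  # -> val = 11, z = 26

Answer: 11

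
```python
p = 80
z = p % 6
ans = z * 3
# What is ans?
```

Trace (tracking ans):
p = 80  # -> p = 80
z = p % 6  # -> z = 2
ans = z * 3  # -> ans = 6

Answer: 6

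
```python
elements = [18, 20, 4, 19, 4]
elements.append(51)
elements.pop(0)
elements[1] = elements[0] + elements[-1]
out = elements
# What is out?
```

Trace (tracking out):
elements = [18, 20, 4, 19, 4]  # -> elements = [18, 20, 4, 19, 4]
elements.append(51)  # -> elements = [18, 20, 4, 19, 4, 51]
elements.pop(0)  # -> elements = [20, 4, 19, 4, 51]
elements[1] = elements[0] + elements[-1]  # -> elements = [20, 71, 19, 4, 51]
out = elements  # -> out = [20, 71, 19, 4, 51]

Answer: [20, 71, 19, 4, 51]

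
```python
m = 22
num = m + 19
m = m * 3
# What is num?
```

Trace (tracking num):
m = 22  # -> m = 22
num = m + 19  # -> num = 41
m = m * 3  # -> m = 66

Answer: 41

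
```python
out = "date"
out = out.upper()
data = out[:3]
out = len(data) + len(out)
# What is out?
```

Answer: 7

Derivation:
Trace (tracking out):
out = 'date'  # -> out = 'date'
out = out.upper()  # -> out = 'DATE'
data = out[:3]  # -> data = 'DAT'
out = len(data) + len(out)  # -> out = 7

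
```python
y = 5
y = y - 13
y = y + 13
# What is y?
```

Trace (tracking y):
y = 5  # -> y = 5
y = y - 13  # -> y = -8
y = y + 13  # -> y = 5

Answer: 5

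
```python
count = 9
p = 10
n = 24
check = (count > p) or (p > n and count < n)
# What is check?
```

Answer: False

Derivation:
Trace (tracking check):
count = 9  # -> count = 9
p = 10  # -> p = 10
n = 24  # -> n = 24
check = count > p or (p > n and count < n)  # -> check = False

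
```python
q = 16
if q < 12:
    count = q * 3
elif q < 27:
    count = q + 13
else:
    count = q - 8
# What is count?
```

Answer: 29

Derivation:
Trace (tracking count):
q = 16  # -> q = 16
if q < 12:  # condition is False
elif q < 27:  # condition is True
    count = q + 13  # -> count = 29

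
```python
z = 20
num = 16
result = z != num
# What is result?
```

Trace (tracking result):
z = 20  # -> z = 20
num = 16  # -> num = 16
result = z != num  # -> result = True

Answer: True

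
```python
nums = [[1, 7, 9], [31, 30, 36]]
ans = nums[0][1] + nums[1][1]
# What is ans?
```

Trace (tracking ans):
nums = [[1, 7, 9], [31, 30, 36]]  # -> nums = [[1, 7, 9], [31, 30, 36]]
ans = nums[0][1] + nums[1][1]  # -> ans = 37

Answer: 37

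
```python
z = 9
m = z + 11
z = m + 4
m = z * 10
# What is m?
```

Answer: 240

Derivation:
Trace (tracking m):
z = 9  # -> z = 9
m = z + 11  # -> m = 20
z = m + 4  # -> z = 24
m = z * 10  # -> m = 240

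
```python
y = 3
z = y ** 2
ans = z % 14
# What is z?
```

Answer: 9

Derivation:
Trace (tracking z):
y = 3  # -> y = 3
z = y ** 2  # -> z = 9
ans = z % 14  # -> ans = 9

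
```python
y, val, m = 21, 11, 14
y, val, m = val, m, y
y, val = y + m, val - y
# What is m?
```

Answer: 21

Derivation:
Trace (tracking m):
y, val, m = (21, 11, 14)  # -> y = 21, val = 11, m = 14
y, val, m = (val, m, y)  # -> y = 11, val = 14, m = 21
y, val = (y + m, val - y)  # -> y = 32, val = 3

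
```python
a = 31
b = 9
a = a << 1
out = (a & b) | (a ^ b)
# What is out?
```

Trace (tracking out):
a = 31  # -> a = 31
b = 9  # -> b = 9
a = a << 1  # -> a = 62
out = a & b | a ^ b  # -> out = 63

Answer: 63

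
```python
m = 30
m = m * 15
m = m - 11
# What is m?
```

Trace (tracking m):
m = 30  # -> m = 30
m = m * 15  # -> m = 450
m = m - 11  # -> m = 439

Answer: 439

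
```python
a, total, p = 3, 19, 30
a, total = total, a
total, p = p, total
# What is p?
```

Answer: 3

Derivation:
Trace (tracking p):
a, total, p = (3, 19, 30)  # -> a = 3, total = 19, p = 30
a, total = (total, a)  # -> a = 19, total = 3
total, p = (p, total)  # -> total = 30, p = 3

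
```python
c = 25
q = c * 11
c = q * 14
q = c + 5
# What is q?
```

Answer: 3855

Derivation:
Trace (tracking q):
c = 25  # -> c = 25
q = c * 11  # -> q = 275
c = q * 14  # -> c = 3850
q = c + 5  # -> q = 3855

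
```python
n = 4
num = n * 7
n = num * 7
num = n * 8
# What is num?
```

Answer: 1568

Derivation:
Trace (tracking num):
n = 4  # -> n = 4
num = n * 7  # -> num = 28
n = num * 7  # -> n = 196
num = n * 8  # -> num = 1568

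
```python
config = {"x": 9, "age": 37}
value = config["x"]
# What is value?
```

Answer: 9

Derivation:
Trace (tracking value):
config = {'x': 9, 'age': 37}  # -> config = {'x': 9, 'age': 37}
value = config['x']  # -> value = 9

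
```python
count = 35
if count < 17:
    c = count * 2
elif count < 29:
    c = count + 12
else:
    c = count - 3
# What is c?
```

Trace (tracking c):
count = 35  # -> count = 35
if count < 17:  # condition is False
elif count < 29:  # condition is False
else:
    c = count - 3  # -> c = 32

Answer: 32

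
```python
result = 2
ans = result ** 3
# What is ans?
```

Answer: 8

Derivation:
Trace (tracking ans):
result = 2  # -> result = 2
ans = result ** 3  # -> ans = 8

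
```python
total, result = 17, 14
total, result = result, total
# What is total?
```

Trace (tracking total):
total, result = (17, 14)  # -> total = 17, result = 14
total, result = (result, total)  # -> total = 14, result = 17

Answer: 14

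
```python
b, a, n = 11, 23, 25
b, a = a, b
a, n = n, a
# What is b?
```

Answer: 23

Derivation:
Trace (tracking b):
b, a, n = (11, 23, 25)  # -> b = 11, a = 23, n = 25
b, a = (a, b)  # -> b = 23, a = 11
a, n = (n, a)  # -> a = 25, n = 11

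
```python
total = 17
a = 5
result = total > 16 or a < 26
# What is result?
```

Trace (tracking result):
total = 17  # -> total = 17
a = 5  # -> a = 5
result = total > 16 or a < 26  # -> result = True

Answer: True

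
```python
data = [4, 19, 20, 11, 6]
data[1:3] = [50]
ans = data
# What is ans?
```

Trace (tracking ans):
data = [4, 19, 20, 11, 6]  # -> data = [4, 19, 20, 11, 6]
data[1:3] = [50]  # -> data = [4, 50, 11, 6]
ans = data  # -> ans = [4, 50, 11, 6]

Answer: [4, 50, 11, 6]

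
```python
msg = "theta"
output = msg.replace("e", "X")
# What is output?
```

Trace (tracking output):
msg = 'theta'  # -> msg = 'theta'
output = msg.replace('e', 'X')  # -> output = 'thXta'

Answer: 'thXta'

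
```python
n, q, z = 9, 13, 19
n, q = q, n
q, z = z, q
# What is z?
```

Answer: 9

Derivation:
Trace (tracking z):
n, q, z = (9, 13, 19)  # -> n = 9, q = 13, z = 19
n, q = (q, n)  # -> n = 13, q = 9
q, z = (z, q)  # -> q = 19, z = 9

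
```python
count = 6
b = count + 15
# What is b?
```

Answer: 21

Derivation:
Trace (tracking b):
count = 6  # -> count = 6
b = count + 15  # -> b = 21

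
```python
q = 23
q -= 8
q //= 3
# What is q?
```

Trace (tracking q):
q = 23  # -> q = 23
q -= 8  # -> q = 15
q //= 3  # -> q = 5

Answer: 5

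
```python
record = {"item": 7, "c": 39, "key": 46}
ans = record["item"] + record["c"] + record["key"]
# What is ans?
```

Trace (tracking ans):
record = {'item': 7, 'c': 39, 'key': 46}  # -> record = {'item': 7, 'c': 39, 'key': 46}
ans = record['item'] + record['c'] + record['key']  # -> ans = 92

Answer: 92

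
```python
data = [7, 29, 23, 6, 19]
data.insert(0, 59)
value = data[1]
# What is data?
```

Trace (tracking data):
data = [7, 29, 23, 6, 19]  # -> data = [7, 29, 23, 6, 19]
data.insert(0, 59)  # -> data = [59, 7, 29, 23, 6, 19]
value = data[1]  # -> value = 7

Answer: [59, 7, 29, 23, 6, 19]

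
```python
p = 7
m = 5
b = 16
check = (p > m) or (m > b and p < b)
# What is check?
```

Answer: True

Derivation:
Trace (tracking check):
p = 7  # -> p = 7
m = 5  # -> m = 5
b = 16  # -> b = 16
check = p > m or (m > b and p < b)  # -> check = True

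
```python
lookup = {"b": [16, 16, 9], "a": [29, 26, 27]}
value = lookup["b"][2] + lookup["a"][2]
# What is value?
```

Trace (tracking value):
lookup = {'b': [16, 16, 9], 'a': [29, 26, 27]}  # -> lookup = {'b': [16, 16, 9], 'a': [29, 26, 27]}
value = lookup['b'][2] + lookup['a'][2]  # -> value = 36

Answer: 36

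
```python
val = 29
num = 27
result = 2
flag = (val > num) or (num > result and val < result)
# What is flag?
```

Trace (tracking flag):
val = 29  # -> val = 29
num = 27  # -> num = 27
result = 2  # -> result = 2
flag = val > num or (num > result and val < result)  # -> flag = True

Answer: True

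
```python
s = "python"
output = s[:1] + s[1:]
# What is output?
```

Answer: 'python'

Derivation:
Trace (tracking output):
s = 'python'  # -> s = 'python'
output = s[:1] + s[1:]  # -> output = 'python'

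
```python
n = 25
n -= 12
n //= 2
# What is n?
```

Trace (tracking n):
n = 25  # -> n = 25
n -= 12  # -> n = 13
n //= 2  # -> n = 6

Answer: 6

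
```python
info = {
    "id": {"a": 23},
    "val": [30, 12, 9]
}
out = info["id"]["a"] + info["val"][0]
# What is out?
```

Trace (tracking out):
info = {'id': {'a': 23}, 'val': [30, 12, 9]}  # -> info = {'id': {'a': 23}, 'val': [30, 12, 9]}
out = info['id']['a'] + info['val'][0]  # -> out = 53

Answer: 53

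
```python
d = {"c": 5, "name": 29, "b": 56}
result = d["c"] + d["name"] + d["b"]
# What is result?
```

Trace (tracking result):
d = {'c': 5, 'name': 29, 'b': 56}  # -> d = {'c': 5, 'name': 29, 'b': 56}
result = d['c'] + d['name'] + d['b']  # -> result = 90

Answer: 90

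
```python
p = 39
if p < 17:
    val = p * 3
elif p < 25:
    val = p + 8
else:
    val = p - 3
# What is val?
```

Answer: 36

Derivation:
Trace (tracking val):
p = 39  # -> p = 39
if p < 17:  # condition is False
elif p < 25:  # condition is False
else:
    val = p - 3  # -> val = 36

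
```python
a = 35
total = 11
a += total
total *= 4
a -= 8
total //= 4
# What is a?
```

Trace (tracking a):
a = 35  # -> a = 35
total = 11  # -> total = 11
a += total  # -> a = 46
total *= 4  # -> total = 44
a -= 8  # -> a = 38
total //= 4  # -> total = 11

Answer: 38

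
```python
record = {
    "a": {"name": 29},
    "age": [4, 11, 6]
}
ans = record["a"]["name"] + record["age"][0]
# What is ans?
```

Trace (tracking ans):
record = {'a': {'name': 29}, 'age': [4, 11, 6]}  # -> record = {'a': {'name': 29}, 'age': [4, 11, 6]}
ans = record['a']['name'] + record['age'][0]  # -> ans = 33

Answer: 33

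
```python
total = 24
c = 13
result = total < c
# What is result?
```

Answer: False

Derivation:
Trace (tracking result):
total = 24  # -> total = 24
c = 13  # -> c = 13
result = total < c  # -> result = False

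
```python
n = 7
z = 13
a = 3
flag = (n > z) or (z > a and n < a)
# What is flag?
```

Trace (tracking flag):
n = 7  # -> n = 7
z = 13  # -> z = 13
a = 3  # -> a = 3
flag = n > z or (z > a and n < a)  # -> flag = False

Answer: False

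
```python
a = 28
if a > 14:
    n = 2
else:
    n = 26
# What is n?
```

Answer: 2

Derivation:
Trace (tracking n):
a = 28  # -> a = 28
if a > 14:  # condition is True
    n = 2  # -> n = 2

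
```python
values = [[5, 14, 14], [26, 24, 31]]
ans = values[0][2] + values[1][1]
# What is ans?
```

Trace (tracking ans):
values = [[5, 14, 14], [26, 24, 31]]  # -> values = [[5, 14, 14], [26, 24, 31]]
ans = values[0][2] + values[1][1]  # -> ans = 38

Answer: 38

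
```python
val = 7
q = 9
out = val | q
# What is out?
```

Answer: 15

Derivation:
Trace (tracking out):
val = 7  # -> val = 7
q = 9  # -> q = 9
out = val | q  # -> out = 15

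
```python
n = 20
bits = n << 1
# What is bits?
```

Answer: 40

Derivation:
Trace (tracking bits):
n = 20  # -> n = 20
bits = n << 1  # -> bits = 40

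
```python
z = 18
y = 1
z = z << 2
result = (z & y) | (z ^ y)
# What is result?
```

Trace (tracking result):
z = 18  # -> z = 18
y = 1  # -> y = 1
z = z << 2  # -> z = 72
result = z & y | z ^ y  # -> result = 73

Answer: 73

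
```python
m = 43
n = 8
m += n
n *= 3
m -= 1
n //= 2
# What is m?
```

Answer: 50

Derivation:
Trace (tracking m):
m = 43  # -> m = 43
n = 8  # -> n = 8
m += n  # -> m = 51
n *= 3  # -> n = 24
m -= 1  # -> m = 50
n //= 2  # -> n = 12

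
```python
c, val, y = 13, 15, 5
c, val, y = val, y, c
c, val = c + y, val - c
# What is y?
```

Answer: 13

Derivation:
Trace (tracking y):
c, val, y = (13, 15, 5)  # -> c = 13, val = 15, y = 5
c, val, y = (val, y, c)  # -> c = 15, val = 5, y = 13
c, val = (c + y, val - c)  # -> c = 28, val = -10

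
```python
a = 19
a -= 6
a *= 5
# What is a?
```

Answer: 65

Derivation:
Trace (tracking a):
a = 19  # -> a = 19
a -= 6  # -> a = 13
a *= 5  # -> a = 65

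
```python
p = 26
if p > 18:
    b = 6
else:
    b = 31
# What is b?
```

Answer: 6

Derivation:
Trace (tracking b):
p = 26  # -> p = 26
if p > 18:  # condition is True
    b = 6  # -> b = 6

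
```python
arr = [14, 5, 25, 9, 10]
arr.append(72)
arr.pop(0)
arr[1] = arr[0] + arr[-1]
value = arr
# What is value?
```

Trace (tracking value):
arr = [14, 5, 25, 9, 10]  # -> arr = [14, 5, 25, 9, 10]
arr.append(72)  # -> arr = [14, 5, 25, 9, 10, 72]
arr.pop(0)  # -> arr = [5, 25, 9, 10, 72]
arr[1] = arr[0] + arr[-1]  # -> arr = [5, 77, 9, 10, 72]
value = arr  # -> value = [5, 77, 9, 10, 72]

Answer: [5, 77, 9, 10, 72]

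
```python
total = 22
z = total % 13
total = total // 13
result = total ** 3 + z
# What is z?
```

Trace (tracking z):
total = 22  # -> total = 22
z = total % 13  # -> z = 9
total = total // 13  # -> total = 1
result = total ** 3 + z  # -> result = 10

Answer: 9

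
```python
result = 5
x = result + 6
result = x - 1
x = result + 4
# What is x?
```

Answer: 14

Derivation:
Trace (tracking x):
result = 5  # -> result = 5
x = result + 6  # -> x = 11
result = x - 1  # -> result = 10
x = result + 4  # -> x = 14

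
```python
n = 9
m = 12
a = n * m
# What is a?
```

Trace (tracking a):
n = 9  # -> n = 9
m = 12  # -> m = 12
a = n * m  # -> a = 108

Answer: 108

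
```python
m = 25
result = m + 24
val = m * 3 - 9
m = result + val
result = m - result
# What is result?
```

Answer: 66

Derivation:
Trace (tracking result):
m = 25  # -> m = 25
result = m + 24  # -> result = 49
val = m * 3 - 9  # -> val = 66
m = result + val  # -> m = 115
result = m - result  # -> result = 66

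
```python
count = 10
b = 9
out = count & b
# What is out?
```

Trace (tracking out):
count = 10  # -> count = 10
b = 9  # -> b = 9
out = count & b  # -> out = 8

Answer: 8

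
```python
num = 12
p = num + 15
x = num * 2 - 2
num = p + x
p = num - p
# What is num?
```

Answer: 49

Derivation:
Trace (tracking num):
num = 12  # -> num = 12
p = num + 15  # -> p = 27
x = num * 2 - 2  # -> x = 22
num = p + x  # -> num = 49
p = num - p  # -> p = 22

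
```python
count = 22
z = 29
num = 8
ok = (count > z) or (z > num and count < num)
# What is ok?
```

Trace (tracking ok):
count = 22  # -> count = 22
z = 29  # -> z = 29
num = 8  # -> num = 8
ok = count > z or (z > num and count < num)  # -> ok = False

Answer: False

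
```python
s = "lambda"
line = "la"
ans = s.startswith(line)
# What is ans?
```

Trace (tracking ans):
s = 'lambda'  # -> s = 'lambda'
line = 'la'  # -> line = 'la'
ans = s.startswith(line)  # -> ans = True

Answer: True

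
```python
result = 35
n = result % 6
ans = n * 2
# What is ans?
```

Answer: 10

Derivation:
Trace (tracking ans):
result = 35  # -> result = 35
n = result % 6  # -> n = 5
ans = n * 2  # -> ans = 10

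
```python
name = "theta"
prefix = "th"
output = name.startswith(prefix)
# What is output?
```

Trace (tracking output):
name = 'theta'  # -> name = 'theta'
prefix = 'th'  # -> prefix = 'th'
output = name.startswith(prefix)  # -> output = True

Answer: True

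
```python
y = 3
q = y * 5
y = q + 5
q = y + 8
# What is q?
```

Answer: 28

Derivation:
Trace (tracking q):
y = 3  # -> y = 3
q = y * 5  # -> q = 15
y = q + 5  # -> y = 20
q = y + 8  # -> q = 28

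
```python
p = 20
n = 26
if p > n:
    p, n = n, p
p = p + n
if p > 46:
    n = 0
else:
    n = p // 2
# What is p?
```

Trace (tracking p):
p = 20  # -> p = 20
n = 26  # -> n = 26
if p > n:  # condition is False
p = p + n  # -> p = 46
if p > 46:  # condition is False
else:
    n = p // 2  # -> n = 23

Answer: 46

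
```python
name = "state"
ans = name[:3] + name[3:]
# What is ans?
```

Answer: 'state'

Derivation:
Trace (tracking ans):
name = 'state'  # -> name = 'state'
ans = name[:3] + name[3:]  # -> ans = 'state'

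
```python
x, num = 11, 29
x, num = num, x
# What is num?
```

Trace (tracking num):
x, num = (11, 29)  # -> x = 11, num = 29
x, num = (num, x)  # -> x = 29, num = 11

Answer: 11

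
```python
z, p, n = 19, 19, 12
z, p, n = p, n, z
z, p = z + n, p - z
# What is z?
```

Trace (tracking z):
z, p, n = (19, 19, 12)  # -> z = 19, p = 19, n = 12
z, p, n = (p, n, z)  # -> z = 19, p = 12, n = 19
z, p = (z + n, p - z)  # -> z = 38, p = -7

Answer: 38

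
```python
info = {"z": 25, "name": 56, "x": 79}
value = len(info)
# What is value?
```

Trace (tracking value):
info = {'z': 25, 'name': 56, 'x': 79}  # -> info = {'z': 25, 'name': 56, 'x': 79}
value = len(info)  # -> value = 3

Answer: 3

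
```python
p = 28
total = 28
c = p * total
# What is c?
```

Trace (tracking c):
p = 28  # -> p = 28
total = 28  # -> total = 28
c = p * total  # -> c = 784

Answer: 784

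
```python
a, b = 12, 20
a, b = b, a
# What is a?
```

Trace (tracking a):
a, b = (12, 20)  # -> a = 12, b = 20
a, b = (b, a)  # -> a = 20, b = 12

Answer: 20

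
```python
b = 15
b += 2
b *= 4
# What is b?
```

Trace (tracking b):
b = 15  # -> b = 15
b += 2  # -> b = 17
b *= 4  # -> b = 68

Answer: 68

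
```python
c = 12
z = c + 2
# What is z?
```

Answer: 14

Derivation:
Trace (tracking z):
c = 12  # -> c = 12
z = c + 2  # -> z = 14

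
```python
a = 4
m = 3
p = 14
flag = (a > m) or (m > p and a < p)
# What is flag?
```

Trace (tracking flag):
a = 4  # -> a = 4
m = 3  # -> m = 3
p = 14  # -> p = 14
flag = a > m or (m > p and a < p)  # -> flag = True

Answer: True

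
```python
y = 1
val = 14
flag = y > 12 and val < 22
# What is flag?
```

Trace (tracking flag):
y = 1  # -> y = 1
val = 14  # -> val = 14
flag = y > 12 and val < 22  # -> flag = False

Answer: False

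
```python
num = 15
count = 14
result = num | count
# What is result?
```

Trace (tracking result):
num = 15  # -> num = 15
count = 14  # -> count = 14
result = num | count  # -> result = 15

Answer: 15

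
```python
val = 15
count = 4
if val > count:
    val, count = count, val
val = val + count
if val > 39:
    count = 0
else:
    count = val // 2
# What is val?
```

Answer: 19

Derivation:
Trace (tracking val):
val = 15  # -> val = 15
count = 4  # -> count = 4
if val > count:  # condition is True
    val, count = (count, val)  # -> val = 4, count = 15
val = val + count  # -> val = 19
if val > 39:  # condition is False
else:
    count = val // 2  # -> count = 9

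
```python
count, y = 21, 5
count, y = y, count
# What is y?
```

Trace (tracking y):
count, y = (21, 5)  # -> count = 21, y = 5
count, y = (y, count)  # -> count = 5, y = 21

Answer: 21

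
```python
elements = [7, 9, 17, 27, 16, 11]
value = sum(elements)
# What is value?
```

Trace (tracking value):
elements = [7, 9, 17, 27, 16, 11]  # -> elements = [7, 9, 17, 27, 16, 11]
value = sum(elements)  # -> value = 87

Answer: 87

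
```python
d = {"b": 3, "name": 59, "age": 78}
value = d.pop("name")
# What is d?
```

Answer: {'b': 3, 'age': 78}

Derivation:
Trace (tracking d):
d = {'b': 3, 'name': 59, 'age': 78}  # -> d = {'b': 3, 'name': 59, 'age': 78}
value = d.pop('name')  # -> value = 59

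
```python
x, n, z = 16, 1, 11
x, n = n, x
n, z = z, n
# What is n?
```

Trace (tracking n):
x, n, z = (16, 1, 11)  # -> x = 16, n = 1, z = 11
x, n = (n, x)  # -> x = 1, n = 16
n, z = (z, n)  # -> n = 11, z = 16

Answer: 11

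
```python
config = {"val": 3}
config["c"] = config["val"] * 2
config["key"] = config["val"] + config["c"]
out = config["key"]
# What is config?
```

Answer: {'val': 3, 'c': 6, 'key': 9}

Derivation:
Trace (tracking config):
config = {'val': 3}  # -> config = {'val': 3}
config['c'] = config['val'] * 2  # -> config = {'val': 3, 'c': 6}
config['key'] = config['val'] + config['c']  # -> config = {'val': 3, 'c': 6, 'key': 9}
out = config['key']  # -> out = 9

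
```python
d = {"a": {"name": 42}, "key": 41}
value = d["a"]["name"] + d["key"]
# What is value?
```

Answer: 83

Derivation:
Trace (tracking value):
d = {'a': {'name': 42}, 'key': 41}  # -> d = {'a': {'name': 42}, 'key': 41}
value = d['a']['name'] + d['key']  # -> value = 83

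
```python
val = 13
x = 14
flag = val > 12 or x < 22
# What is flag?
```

Trace (tracking flag):
val = 13  # -> val = 13
x = 14  # -> x = 14
flag = val > 12 or x < 22  # -> flag = True

Answer: True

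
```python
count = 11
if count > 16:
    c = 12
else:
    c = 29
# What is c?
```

Trace (tracking c):
count = 11  # -> count = 11
if count > 16:  # condition is False
else:
    c = 29  # -> c = 29

Answer: 29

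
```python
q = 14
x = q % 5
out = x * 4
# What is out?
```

Answer: 16

Derivation:
Trace (tracking out):
q = 14  # -> q = 14
x = q % 5  # -> x = 4
out = x * 4  # -> out = 16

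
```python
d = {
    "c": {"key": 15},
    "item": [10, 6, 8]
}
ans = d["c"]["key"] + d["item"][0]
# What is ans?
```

Trace (tracking ans):
d = {'c': {'key': 15}, 'item': [10, 6, 8]}  # -> d = {'c': {'key': 15}, 'item': [10, 6, 8]}
ans = d['c']['key'] + d['item'][0]  # -> ans = 25

Answer: 25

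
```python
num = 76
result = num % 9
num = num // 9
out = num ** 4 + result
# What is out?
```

Trace (tracking out):
num = 76  # -> num = 76
result = num % 9  # -> result = 4
num = num // 9  # -> num = 8
out = num ** 4 + result  # -> out = 4100

Answer: 4100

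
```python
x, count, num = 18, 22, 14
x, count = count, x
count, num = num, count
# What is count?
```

Trace (tracking count):
x, count, num = (18, 22, 14)  # -> x = 18, count = 22, num = 14
x, count = (count, x)  # -> x = 22, count = 18
count, num = (num, count)  # -> count = 14, num = 18

Answer: 14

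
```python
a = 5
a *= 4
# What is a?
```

Trace (tracking a):
a = 5  # -> a = 5
a *= 4  # -> a = 20

Answer: 20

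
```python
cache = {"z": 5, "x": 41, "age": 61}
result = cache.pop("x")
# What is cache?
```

Answer: {'z': 5, 'age': 61}

Derivation:
Trace (tracking cache):
cache = {'z': 5, 'x': 41, 'age': 61}  # -> cache = {'z': 5, 'x': 41, 'age': 61}
result = cache.pop('x')  # -> result = 41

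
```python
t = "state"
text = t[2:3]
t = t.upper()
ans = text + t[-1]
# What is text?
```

Trace (tracking text):
t = 'state'  # -> t = 'state'
text = t[2:3]  # -> text = 'a'
t = t.upper()  # -> t = 'STATE'
ans = text + t[-1]  # -> ans = 'aE'

Answer: 'a'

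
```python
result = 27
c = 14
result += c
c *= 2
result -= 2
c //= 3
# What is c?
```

Trace (tracking c):
result = 27  # -> result = 27
c = 14  # -> c = 14
result += c  # -> result = 41
c *= 2  # -> c = 28
result -= 2  # -> result = 39
c //= 3  # -> c = 9

Answer: 9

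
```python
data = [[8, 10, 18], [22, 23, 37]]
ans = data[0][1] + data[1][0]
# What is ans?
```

Trace (tracking ans):
data = [[8, 10, 18], [22, 23, 37]]  # -> data = [[8, 10, 18], [22, 23, 37]]
ans = data[0][1] + data[1][0]  # -> ans = 32

Answer: 32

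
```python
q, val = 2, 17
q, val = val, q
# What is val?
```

Answer: 2

Derivation:
Trace (tracking val):
q, val = (2, 17)  # -> q = 2, val = 17
q, val = (val, q)  # -> q = 17, val = 2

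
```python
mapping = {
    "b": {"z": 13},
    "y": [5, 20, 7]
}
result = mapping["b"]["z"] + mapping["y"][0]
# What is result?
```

Answer: 18

Derivation:
Trace (tracking result):
mapping = {'b': {'z': 13}, 'y': [5, 20, 7]}  # -> mapping = {'b': {'z': 13}, 'y': [5, 20, 7]}
result = mapping['b']['z'] + mapping['y'][0]  # -> result = 18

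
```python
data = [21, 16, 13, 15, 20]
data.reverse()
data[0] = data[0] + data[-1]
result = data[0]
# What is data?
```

Answer: [41, 15, 13, 16, 21]

Derivation:
Trace (tracking data):
data = [21, 16, 13, 15, 20]  # -> data = [21, 16, 13, 15, 20]
data.reverse()  # -> data = [20, 15, 13, 16, 21]
data[0] = data[0] + data[-1]  # -> data = [41, 15, 13, 16, 21]
result = data[0]  # -> result = 41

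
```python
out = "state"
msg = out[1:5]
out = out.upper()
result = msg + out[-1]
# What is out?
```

Answer: 'STATE'

Derivation:
Trace (tracking out):
out = 'state'  # -> out = 'state'
msg = out[1:5]  # -> msg = 'tate'
out = out.upper()  # -> out = 'STATE'
result = msg + out[-1]  # -> result = 'tateE'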